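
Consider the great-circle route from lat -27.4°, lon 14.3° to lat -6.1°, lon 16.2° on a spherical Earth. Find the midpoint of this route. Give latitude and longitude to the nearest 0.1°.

The haversine formula gives a central angle δ ≈ 0.373 rad (21.4°) between the endpoints.
Interpolate at f = 1/2 with slerp weights a = sin((1−f)δ)/sin δ ≈ 0.509, b = sin(fδ)/sin δ ≈ 0.509.
p = a·p₁ + b·p₂ ≈ (0.924, 0.253, -0.288); φ = arcsin(p_z) ≈ -16.75°, λ = atan2(p_y, p_x) ≈ 15.30°.

≈ lat -16.8°, lon 15.3°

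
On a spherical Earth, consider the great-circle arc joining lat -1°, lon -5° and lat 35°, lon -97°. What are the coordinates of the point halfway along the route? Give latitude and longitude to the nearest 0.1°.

Convert each endpoint to a unit vector on the sphere (x = cos φ cos λ, y = cos φ sin λ, z = sin φ).
The central angle between the endpoints is δ = arccos(p₁·p₂) ≈ 1.609 rad (92.2°).
Interpolate at f = 1/2 with slerp weights a = sin((1−f)δ)/sin δ ≈ 0.721, b = sin(fδ)/sin δ ≈ 0.721.
p = a·p₁ + b·p₂ ≈ (0.646, -0.649, 0.401); φ = arcsin(p_z) ≈ 23.64°, λ = atan2(p_y, p_x) ≈ -45.13°.

≈ lat 23.6°, lon -45.1°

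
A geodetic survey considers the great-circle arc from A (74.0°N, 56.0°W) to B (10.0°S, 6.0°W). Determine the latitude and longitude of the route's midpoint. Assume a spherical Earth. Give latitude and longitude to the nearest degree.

Write both endpoints as unit vectors p₁, p₂ with components (cos φ cos λ, cos φ sin λ, sin φ).
The central angle between the endpoints is δ = arccos(p₁·p₂) ≈ 1.563 rad (89.6°).
Interpolate at f = 1/2 with slerp weights a = sin((1−f)δ)/sin δ ≈ 0.704, b = sin(fδ)/sin δ ≈ 0.704.
p = a·p₁ + b·p₂ ≈ (0.799, -0.233, 0.555); φ = arcsin(p_z) ≈ 33.70°, λ = atan2(p_y, p_x) ≈ -16.30°.

≈ (34°N, 16°W)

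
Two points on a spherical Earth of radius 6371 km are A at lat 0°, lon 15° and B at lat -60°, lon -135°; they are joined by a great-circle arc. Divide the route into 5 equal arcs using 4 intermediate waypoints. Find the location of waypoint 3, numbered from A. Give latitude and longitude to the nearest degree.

The haversine formula gives a central angle δ ≈ 2.019 rad (115.7°) between the endpoints.
Interpolate at f = 3/5 with slerp weights a = sin((1−f)δ)/sin δ ≈ 0.802, b = sin(fδ)/sin δ ≈ 1.038.
p = a·p₁ + b·p₂ ≈ (0.407, -0.160, -0.899); φ = arcsin(p_z) ≈ -64.07°, λ = atan2(p_y, p_x) ≈ -21.42°.

≈ lat -64°, lon -21°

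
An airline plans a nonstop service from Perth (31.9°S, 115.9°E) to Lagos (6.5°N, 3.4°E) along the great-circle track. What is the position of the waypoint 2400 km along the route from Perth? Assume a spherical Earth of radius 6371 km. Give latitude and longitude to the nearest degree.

≈ (32°S, 90°E)

Convert each endpoint to a unit vector on the sphere (x = cos φ cos λ, y = cos φ sin λ, z = sin φ).
The central angle between the endpoints is δ = arccos(p₁·p₂) ≈ 1.963 rad (112.5°). The total great-circle distance is δ·R ≈ 1.963 × 6371 ≈ 12509 km, so the target fraction is f = 2400/12509 ≈ 0.192.
Interpolate at f ≈ 0.192 with slerp weights a = sin((1−f)δ)/sin δ ≈ 1.082, b = sin(fδ)/sin δ ≈ 0.398.
p = a·p₁ + b·p₂ ≈ (-0.006, 0.850, -0.527); φ = arcsin(p_z) ≈ -31.79°, λ = atan2(p_y, p_x) ≈ 90.43°.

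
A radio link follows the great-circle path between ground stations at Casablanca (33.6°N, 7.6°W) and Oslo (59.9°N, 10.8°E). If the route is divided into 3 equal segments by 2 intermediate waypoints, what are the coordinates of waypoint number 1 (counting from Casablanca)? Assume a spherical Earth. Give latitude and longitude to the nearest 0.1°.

≈ 42.6°N, 3.3°W

From cos δ = sin φ₁ sin φ₂ + cos φ₁ cos φ₂ cos Δλ, the central angle is δ ≈ 0.505 rad (28.9°).
Interpolate at f = 1/3 with slerp weights a = sin((1−f)δ)/sin δ ≈ 0.683, b = sin(fδ)/sin δ ≈ 0.346.
p = a·p₁ + b·p₂ ≈ (0.734, -0.043, 0.677); φ = arcsin(p_z) ≈ 42.65°, λ = atan2(p_y, p_x) ≈ -3.33°.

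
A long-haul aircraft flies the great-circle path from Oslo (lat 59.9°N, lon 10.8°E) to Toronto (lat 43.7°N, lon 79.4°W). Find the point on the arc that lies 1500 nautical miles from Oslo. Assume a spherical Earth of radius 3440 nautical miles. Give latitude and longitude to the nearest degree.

Convert each endpoint to a unit vector on the sphere (x = cos φ cos λ, y = cos φ sin λ, z = sin φ).
The central angle between the endpoints is δ = arccos(p₁·p₂) ≈ 0.932 rad (53.4°). The total great-circle distance is δ·R ≈ 0.932 × 3440 ≈ 3205 nmi, so the target fraction is f = 1500/3205 ≈ 0.468.
Interpolate at f ≈ 0.468 with slerp weights a = sin((1−f)δ)/sin δ ≈ 0.593, b = sin(fδ)/sin δ ≈ 0.526.
p = a·p₁ + b·p₂ ≈ (0.362, -0.318, 0.876); φ = arcsin(p_z) ≈ 61.19°, λ = atan2(p_y, p_x) ≈ -41.33°.

≈ lat 61°N, lon 41°W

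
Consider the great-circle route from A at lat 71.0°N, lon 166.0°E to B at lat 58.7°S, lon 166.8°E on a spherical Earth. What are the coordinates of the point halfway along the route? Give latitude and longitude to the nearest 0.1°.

Convert each endpoint to a unit vector on the sphere (x = cos φ cos λ, y = cos φ sin λ, z = sin φ).
The central angle between the endpoints is δ = arccos(p₁·p₂) ≈ 2.264 rad (129.7°).
Interpolate at f = 1/2 with slerp weights a = sin((1−f)δ)/sin δ ≈ 1.177, b = sin(fδ)/sin δ ≈ 1.177.
p = a·p₁ + b·p₂ ≈ (-0.967, 0.232, 0.107); φ = arcsin(p_z) ≈ 6.15°, λ = atan2(p_y, p_x) ≈ 166.49°.

≈ lat 6.2°N, lon 166.5°E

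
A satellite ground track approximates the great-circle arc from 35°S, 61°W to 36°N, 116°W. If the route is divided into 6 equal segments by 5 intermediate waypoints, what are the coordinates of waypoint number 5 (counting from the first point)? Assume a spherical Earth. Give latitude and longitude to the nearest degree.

≈ 25°N, 105°W

Write both endpoints as unit vectors p₁, p₂ with components (cos φ cos λ, cos φ sin λ, sin φ).
The central angle between the endpoints is δ = arccos(p₁·p₂) ≈ 1.528 rad (87.5°).
Interpolate at f = 5/6 with slerp weights a = sin((1−f)δ)/sin δ ≈ 0.252, b = sin(fδ)/sin δ ≈ 0.957.
p = a·p₁ + b·p₂ ≈ (-0.239, -0.876, 0.418); φ = arcsin(p_z) ≈ 24.70°, λ = atan2(p_y, p_x) ≈ -105.27°.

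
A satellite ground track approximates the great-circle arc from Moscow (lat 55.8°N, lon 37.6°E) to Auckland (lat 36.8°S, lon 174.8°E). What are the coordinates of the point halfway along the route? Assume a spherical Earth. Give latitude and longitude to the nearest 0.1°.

≈ lat 22.7°N, lon 130.3°E

Convert each endpoint to a unit vector on the sphere (x = cos φ cos λ, y = cos φ sin λ, z = sin φ).
The central angle between the endpoints is δ = arccos(p₁·p₂) ≈ 2.542 rad (145.7°).
Interpolate at f = 1/2 with slerp weights a = sin((1−f)δ)/sin δ ≈ 1.694, b = sin(fδ)/sin δ ≈ 1.694.
p = a·p₁ + b·p₂ ≈ (-0.596, 0.704, 0.386); φ = arcsin(p_z) ≈ 22.72°, λ = atan2(p_y, p_x) ≈ 130.28°.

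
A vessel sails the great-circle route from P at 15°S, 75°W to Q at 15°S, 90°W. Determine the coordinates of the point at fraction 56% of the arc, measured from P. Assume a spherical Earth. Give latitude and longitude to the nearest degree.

Convert each endpoint to a unit vector on the sphere (x = cos φ cos λ, y = cos φ sin λ, z = sin φ).
The central angle between the endpoints is δ = arccos(p₁·p₂) ≈ 0.253 rad (14.5°).
Interpolate at f = 0.56 with slerp weights a = sin((1−f)δ)/sin δ ≈ 0.444, b = sin(fδ)/sin δ ≈ 0.564.
p = a·p₁ + b·p₂ ≈ (0.111, -0.959, -0.261); φ = arcsin(p_z) ≈ -15.12°, λ = atan2(p_y, p_x) ≈ -83.40°.

≈ 15°S, 83°W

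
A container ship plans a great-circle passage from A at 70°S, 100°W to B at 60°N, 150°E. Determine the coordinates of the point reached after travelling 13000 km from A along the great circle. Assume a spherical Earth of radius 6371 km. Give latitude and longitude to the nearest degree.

≈ 31°N, 175°E

From cos δ = sin φ₁ sin φ₂ + cos φ₁ cos φ₂ cos Δλ, the central angle is δ ≈ 2.631 rad (150.7°). The total great-circle distance is δ·R ≈ 2.631 × 6371 ≈ 16760 km, so the target fraction is f = 13000/16760 ≈ 0.776.
Interpolate at f ≈ 0.776 with slerp weights a = sin((1−f)δ)/sin δ ≈ 1.138, b = sin(fδ)/sin δ ≈ 1.824.
p = a·p₁ + b·p₂ ≈ (-0.857, 0.073, 0.510); φ = arcsin(p_z) ≈ 30.65°, λ = atan2(p_y, p_x) ≈ 175.16°.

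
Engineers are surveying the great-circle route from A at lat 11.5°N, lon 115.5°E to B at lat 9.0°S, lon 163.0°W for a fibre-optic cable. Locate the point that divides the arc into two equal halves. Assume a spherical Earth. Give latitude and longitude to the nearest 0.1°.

Convert each endpoint to a unit vector on the sphere (x = cos φ cos λ, y = cos φ sin λ, z = sin φ).
The central angle between the endpoints is δ = arccos(p₁·p₂) ≈ 1.459 rad (83.6°).
Interpolate at f = 1/2 with slerp weights a = sin((1−f)δ)/sin δ ≈ 0.671, b = sin(fδ)/sin δ ≈ 0.671.
p = a·p₁ + b·p₂ ≈ (-0.916, 0.399, 0.029); φ = arcsin(p_z) ≈ 1.65°, λ = atan2(p_y, p_x) ≈ 156.44°.

≈ lat 1.6°N, lon 156.4°E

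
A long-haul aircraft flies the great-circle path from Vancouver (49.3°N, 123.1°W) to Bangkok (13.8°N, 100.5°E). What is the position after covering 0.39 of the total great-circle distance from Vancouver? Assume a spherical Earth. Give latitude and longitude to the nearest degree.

≈ (61°N, 163°E)

The haversine formula gives a central angle δ ≈ 1.852 rad (106.1°) between the endpoints.
Interpolate at f = 0.39 with slerp weights a = sin((1−f)δ)/sin δ ≈ 0.941, b = sin(fδ)/sin δ ≈ 0.688.
p = a·p₁ + b·p₂ ≈ (-0.457, 0.143, 0.878); φ = arcsin(p_z) ≈ 61.39°, λ = atan2(p_y, p_x) ≈ 162.63°.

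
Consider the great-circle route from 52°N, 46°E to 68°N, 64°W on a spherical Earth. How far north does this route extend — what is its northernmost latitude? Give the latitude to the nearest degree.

≈ 73°N

The great circle lies in the plane with unit normal n̂ = (p₁ × p₂)/|p₁ × p₂|.
Here n̂_z ≈ -0.286; the vertex latitude is φ_max = arccos|n̂_z| ≈ 73.4°.
Check via Clairaut: cos φ_max = |cos φ₁| · sin C = cos(52.0°)·sin(27.7°) ≈ 0.286, again giving ≈ 73.4°.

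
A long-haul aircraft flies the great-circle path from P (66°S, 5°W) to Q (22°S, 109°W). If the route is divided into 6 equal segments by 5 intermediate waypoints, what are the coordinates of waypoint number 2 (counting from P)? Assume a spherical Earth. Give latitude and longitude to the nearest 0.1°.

≈ (63.0°S, 65.4°W)

Write both endpoints as unit vectors p₁, p₂ with components (cos φ cos λ, cos φ sin λ, sin φ).
The central angle between the endpoints is δ = arccos(p₁·p₂) ≈ 1.317 rad (75.5°).
Interpolate at f = 2/6 with slerp weights a = sin((1−f)δ)/sin δ ≈ 0.795, b = sin(fδ)/sin δ ≈ 0.439.
p = a·p₁ + b·p₂ ≈ (0.190, -0.413, -0.891); φ = arcsin(p_z) ≈ -62.96°, λ = atan2(p_y, p_x) ≈ -65.35°.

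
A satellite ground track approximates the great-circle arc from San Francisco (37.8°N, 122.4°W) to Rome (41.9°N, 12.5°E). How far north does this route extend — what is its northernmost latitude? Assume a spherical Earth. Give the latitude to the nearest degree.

The great circle lies in the plane with unit normal n̂ = (p₁ × p₂)/|p₁ × p₂|.
Here n̂_z ≈ +0.417; the vertex latitude is φ_max = arccos|n̂_z| ≈ 65.4°.
Check via Clairaut: cos φ_max = |cos φ₁| · sin C = cos(37.8°)·sin(31.8°) ≈ 0.417, again giving ≈ 65.4°.

≈ 65°N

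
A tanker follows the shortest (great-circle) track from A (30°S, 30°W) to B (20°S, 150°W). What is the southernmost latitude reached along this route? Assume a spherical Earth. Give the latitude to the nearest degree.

The great circle lies in the plane with unit normal n̂ = (p₁ × p₂)/|p₁ × p₂|.
Here n̂_z ≈ -0.725; the vertex latitude is φ_max = arccos|n̂_z| ≈ 43.5°.
Check via Clairaut: cos φ_max = |cos φ₁| · sin C = cos(30.0°)·sin(123.1°) ≈ 0.725, again giving ≈ 43.5°.

≈ 44°S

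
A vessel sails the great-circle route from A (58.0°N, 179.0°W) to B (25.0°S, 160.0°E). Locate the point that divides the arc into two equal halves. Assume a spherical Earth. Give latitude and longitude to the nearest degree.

Convert each endpoint to a unit vector on the sphere (x = cos φ cos λ, y = cos φ sin λ, z = sin φ).
The central angle between the endpoints is δ = arccos(p₁·p₂) ≈ 1.481 rad (84.8°).
Interpolate at f = 1/2 with slerp weights a = sin((1−f)δ)/sin δ ≈ 0.677, b = sin(fδ)/sin δ ≈ 0.677.
p = a·p₁ + b·p₂ ≈ (-0.936, 0.204, 0.288); φ = arcsin(p_z) ≈ 16.75°, λ = atan2(p_y, p_x) ≈ 167.72°.

≈ (17°N, 168°E)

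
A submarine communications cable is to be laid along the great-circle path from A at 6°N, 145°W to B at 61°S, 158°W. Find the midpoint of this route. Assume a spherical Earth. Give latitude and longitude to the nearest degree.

≈ 28°S, 149°W

From cos δ = sin φ₁ sin φ₂ + cos φ₁ cos φ₂ cos Δλ, the central angle is δ ≈ 1.183 rad (67.8°).
Interpolate at f = 1/2 with slerp weights a = sin((1−f)δ)/sin δ ≈ 0.602, b = sin(fδ)/sin δ ≈ 0.602.
p = a·p₁ + b·p₂ ≈ (-0.761, -0.453, -0.464); φ = arcsin(p_z) ≈ -27.63°, λ = atan2(p_y, p_x) ≈ -149.25°.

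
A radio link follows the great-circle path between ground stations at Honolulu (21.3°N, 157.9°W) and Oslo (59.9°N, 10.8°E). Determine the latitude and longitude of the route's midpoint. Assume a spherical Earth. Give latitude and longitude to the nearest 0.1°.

Convert each endpoint to a unit vector on the sphere (x = cos φ cos λ, y = cos φ sin λ, z = sin φ).
The central angle between the endpoints is δ = arccos(p₁·p₂) ≈ 1.715 rad (98.3°).
Interpolate at f = 1/2 with slerp weights a = sin((1−f)δ)/sin δ ≈ 0.764, b = sin(fδ)/sin δ ≈ 0.764.
p = a·p₁ + b·p₂ ≈ (-0.283, -0.196, 0.939); φ = arcsin(p_z) ≈ 69.85°, λ = atan2(p_y, p_x) ≈ -145.31°.

≈ 69.9°N, 145.3°W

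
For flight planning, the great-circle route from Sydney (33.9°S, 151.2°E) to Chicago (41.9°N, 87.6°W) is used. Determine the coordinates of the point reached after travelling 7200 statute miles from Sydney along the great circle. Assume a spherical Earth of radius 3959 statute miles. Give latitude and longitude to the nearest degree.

Write both endpoints as unit vectors p₁, p₂ with components (cos φ cos λ, cos φ sin λ, sin φ).
The central angle between the endpoints is δ = arccos(p₁·p₂) ≈ 2.336 rad (133.8°). The total great-circle distance is δ·R ≈ 2.336 × 3959 ≈ 9247 mi, so the target fraction is f = 7200/9247 ≈ 0.779.
Interpolate at f ≈ 0.779 with slerp weights a = sin((1−f)δ)/sin δ ≈ 0.685, b = sin(fδ)/sin δ ≈ 1.344.
p = a·p₁ + b·p₂ ≈ (-0.457, -0.725, 0.515); φ = arcsin(p_z) ≈ 31.01°, λ = atan2(p_y, p_x) ≈ -122.19°.

≈ 31°N, 122°W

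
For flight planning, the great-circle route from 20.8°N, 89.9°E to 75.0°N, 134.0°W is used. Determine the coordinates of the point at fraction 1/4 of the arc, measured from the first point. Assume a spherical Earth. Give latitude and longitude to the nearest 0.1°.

≈ 40.5°N, 94.6°E

Convert each endpoint to a unit vector on the sphere (x = cos φ cos λ, y = cos φ sin λ, z = sin φ).
The central angle between the endpoints is δ = arccos(p₁·p₂) ≈ 1.401 rad (80.3°).
Interpolate at f = 1/4 with slerp weights a = sin((1−f)δ)/sin δ ≈ 0.881, b = sin(fδ)/sin δ ≈ 0.348.
p = a·p₁ + b·p₂ ≈ (-0.061, 0.758, 0.649); φ = arcsin(p_z) ≈ 40.47°, λ = atan2(p_y, p_x) ≈ 94.61°.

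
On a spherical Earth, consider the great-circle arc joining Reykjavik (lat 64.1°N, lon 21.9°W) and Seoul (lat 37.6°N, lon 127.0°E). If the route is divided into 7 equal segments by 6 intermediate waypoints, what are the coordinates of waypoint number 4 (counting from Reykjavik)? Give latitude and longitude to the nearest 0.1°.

≈ lat 68.0°N, lon 107.5°E

Convert each endpoint to a unit vector on the sphere (x = cos φ cos λ, y = cos φ sin λ, z = sin φ).
The central angle between the endpoints is δ = arccos(p₁·p₂) ≈ 1.316 rad (75.4°).
Interpolate at f = 4/7 with slerp weights a = sin((1−f)δ)/sin δ ≈ 0.552, b = sin(fδ)/sin δ ≈ 0.706.
p = a·p₁ + b·p₂ ≈ (-0.113, 0.357, 0.927); φ = arcsin(p_z) ≈ 68.04°, λ = atan2(p_y, p_x) ≈ 107.54°.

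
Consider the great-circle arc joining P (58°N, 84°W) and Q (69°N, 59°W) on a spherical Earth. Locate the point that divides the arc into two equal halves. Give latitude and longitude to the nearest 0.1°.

≈ (64.0°N, 74.0°W)

Write both endpoints as unit vectors p₁, p₂ with components (cos φ cos λ, cos φ sin λ, sin φ).
The central angle between the endpoints is δ = arccos(p₁·p₂) ≈ 0.270 rad (15.5°).
Interpolate at f = 1/2 with slerp weights a = sin((1−f)δ)/sin δ ≈ 0.505, b = sin(fδ)/sin δ ≈ 0.505.
p = a·p₁ + b·p₂ ≈ (0.121, -0.421, 0.899); φ = arcsin(p_z) ≈ 64.02°, λ = atan2(p_y, p_x) ≈ -73.95°.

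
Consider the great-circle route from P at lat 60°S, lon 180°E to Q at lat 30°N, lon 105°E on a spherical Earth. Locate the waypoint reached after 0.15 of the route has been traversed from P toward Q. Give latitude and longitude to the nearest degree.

≈ lat 50°S, lon 157°E

The haversine formula gives a central angle δ ≈ 1.898 rad (108.7°) between the endpoints.
Interpolate at f = 0.15 with slerp weights a = sin((1−f)δ)/sin δ ≈ 1.055, b = sin(fδ)/sin δ ≈ 0.296.
p = a·p₁ + b·p₂ ≈ (-0.594, 0.248, -0.765); φ = arcsin(p_z) ≈ -49.94°, λ = atan2(p_y, p_x) ≈ 157.33°.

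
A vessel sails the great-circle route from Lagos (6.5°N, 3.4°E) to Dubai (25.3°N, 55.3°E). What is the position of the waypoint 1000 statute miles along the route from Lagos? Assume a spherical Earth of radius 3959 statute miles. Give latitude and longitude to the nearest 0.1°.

Convert each endpoint to a unit vector on the sphere (x = cos φ cos λ, y = cos φ sin λ, z = sin φ).
The central angle between the endpoints is δ = arccos(p₁·p₂) ≈ 0.924 rad (52.9°). The total great-circle distance is δ·R ≈ 0.924 × 3959 ≈ 3658 mi, so the target fraction is f = 1000/3658 ≈ 0.273.
Interpolate at f ≈ 0.273 with slerp weights a = sin((1−f)δ)/sin δ ≈ 0.780, b = sin(fδ)/sin δ ≈ 0.313.
p = a·p₁ + b·p₂ ≈ (0.934, 0.279, 0.222); φ = arcsin(p_z) ≈ 12.83°, λ = atan2(p_y, p_x) ≈ 16.61°.

≈ (12.8°N, 16.6°E)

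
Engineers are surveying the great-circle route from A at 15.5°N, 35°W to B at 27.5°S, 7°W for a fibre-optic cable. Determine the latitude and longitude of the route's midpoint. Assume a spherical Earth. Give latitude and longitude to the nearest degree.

≈ 6°S, 22°W

Write both endpoints as unit vectors p₁, p₂ with components (cos φ cos λ, cos φ sin λ, sin φ).
The central angle between the endpoints is δ = arccos(p₁·p₂) ≈ 0.888 rad (50.9°).
Interpolate at f = 1/2 with slerp weights a = sin((1−f)δ)/sin δ ≈ 0.554, b = sin(fδ)/sin δ ≈ 0.554.
p = a·p₁ + b·p₂ ≈ (0.924, -0.366, -0.108); φ = arcsin(p_z) ≈ -6.18°, λ = atan2(p_y, p_x) ≈ -21.59°.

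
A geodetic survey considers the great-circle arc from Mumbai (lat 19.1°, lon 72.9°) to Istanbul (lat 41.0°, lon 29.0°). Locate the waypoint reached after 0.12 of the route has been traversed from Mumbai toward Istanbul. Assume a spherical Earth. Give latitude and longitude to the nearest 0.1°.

≈ lat 22.4°, lon 68.6°

From cos δ = sin φ₁ sin φ₂ + cos φ₁ cos φ₂ cos Δλ, the central angle is δ ≈ 0.755 rad (43.2°).
Interpolate at f = 0.12 with slerp weights a = sin((1−f)δ)/sin δ ≈ 0.900, b = sin(fδ)/sin δ ≈ 0.132.
p = a·p₁ + b·p₂ ≈ (0.337, 0.861, 0.381); φ = arcsin(p_z) ≈ 22.40°, λ = atan2(p_y, p_x) ≈ 68.61°.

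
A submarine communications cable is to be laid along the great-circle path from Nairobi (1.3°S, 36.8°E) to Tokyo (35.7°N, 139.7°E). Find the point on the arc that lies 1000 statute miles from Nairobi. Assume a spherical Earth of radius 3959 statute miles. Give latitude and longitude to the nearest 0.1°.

≈ 7.2°N, 48.5°E

Convert each endpoint to a unit vector on the sphere (x = cos φ cos λ, y = cos φ sin λ, z = sin φ).
The central angle between the endpoints is δ = arccos(p₁·p₂) ≈ 1.767 rad (101.2°). The total great-circle distance is δ·R ≈ 1.767 × 3959 ≈ 6994 mi, so the target fraction is f = 1000/6994 ≈ 0.143.
Interpolate at f ≈ 0.143 with slerp weights a = sin((1−f)δ)/sin δ ≈ 1.018, b = sin(fδ)/sin δ ≈ 0.255.
p = a·p₁ + b·p₂ ≈ (0.657, 0.743, 0.126); φ = arcsin(p_z) ≈ 7.21°, λ = atan2(p_y, p_x) ≈ 48.53°.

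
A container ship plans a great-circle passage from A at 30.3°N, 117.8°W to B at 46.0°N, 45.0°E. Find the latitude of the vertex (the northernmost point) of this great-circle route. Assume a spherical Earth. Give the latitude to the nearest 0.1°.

≈ 79.5°N

The great circle lies in the plane with unit normal n̂ = (p₁ × p₂)/|p₁ × p₂|.
Here n̂_z ≈ +0.181; the vertex latitude is φ_max = arccos|n̂_z| ≈ 79.5°.
Check via Clairaut: cos φ_max = |cos φ₁| · sin C = cos(30.3°)·sin(12.1°) ≈ 0.181, again giving ≈ 79.5°.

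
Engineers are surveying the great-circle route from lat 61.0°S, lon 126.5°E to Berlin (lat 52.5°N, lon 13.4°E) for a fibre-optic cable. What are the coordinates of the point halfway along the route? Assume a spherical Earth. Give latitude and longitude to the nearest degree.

Convert each endpoint to a unit vector on the sphere (x = cos φ cos λ, y = cos φ sin λ, z = sin φ).
The central angle between the endpoints is δ = arccos(p₁·p₂) ≈ 2.514 rad (144.1°).
Interpolate at f = 1/2 with slerp weights a = sin((1−f)δ)/sin δ ≈ 1.621, b = sin(fδ)/sin δ ≈ 1.621.
p = a·p₁ + b·p₂ ≈ (0.492, 0.860, -0.132); φ = arcsin(p_z) ≈ -7.57°, λ = atan2(p_y, p_x) ≈ 60.21°.

≈ lat 8°S, lon 60°E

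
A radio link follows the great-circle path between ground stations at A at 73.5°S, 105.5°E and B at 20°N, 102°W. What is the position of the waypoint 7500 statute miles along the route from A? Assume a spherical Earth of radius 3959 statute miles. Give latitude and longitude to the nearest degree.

≈ 4°N, 104°W

Write both endpoints as unit vectors p₁, p₂ with components (cos φ cos λ, cos φ sin λ, sin φ).
The central angle between the endpoints is δ = arccos(p₁·p₂) ≈ 2.171 rad (124.4°). The total great-circle distance is δ·R ≈ 2.171 × 3959 ≈ 8594 mi, so the target fraction is f = 7500/8594 ≈ 0.873.
Interpolate at f ≈ 0.873 with slerp weights a = sin((1−f)δ)/sin δ ≈ 0.331, b = sin(fδ)/sin δ ≈ 1.149.
p = a·p₁ + b·p₂ ≈ (-0.250, -0.965, 0.076); φ = arcsin(p_z) ≈ 4.35°, λ = atan2(p_y, p_x) ≈ -104.49°.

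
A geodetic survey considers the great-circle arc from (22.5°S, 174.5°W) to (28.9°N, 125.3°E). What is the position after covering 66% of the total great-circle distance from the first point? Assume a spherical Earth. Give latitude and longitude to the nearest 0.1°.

Convert each endpoint to a unit vector on the sphere (x = cos φ cos λ, y = cos φ sin λ, z = sin φ).
The central angle between the endpoints is δ = arccos(p₁·p₂) ≈ 1.352 rad (77.5°).
Interpolate at f = 0.66 with slerp weights a = sin((1−f)δ)/sin δ ≈ 0.455, b = sin(fδ)/sin δ ≈ 0.798.
p = a·p₁ + b·p₂ ≈ (-0.821, 0.530, 0.212); φ = arcsin(p_z) ≈ 12.21°, λ = atan2(p_y, p_x) ≈ 147.19°.

≈ (12.2°N, 147.2°E)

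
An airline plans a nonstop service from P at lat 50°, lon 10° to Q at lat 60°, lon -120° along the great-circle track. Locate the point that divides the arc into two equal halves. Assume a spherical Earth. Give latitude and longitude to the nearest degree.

≈ lat 73°, lon -40°

Convert each endpoint to a unit vector on the sphere (x = cos φ cos λ, y = cos φ sin λ, z = sin φ).
The central angle between the endpoints is δ = arccos(p₁·p₂) ≈ 1.096 rad (62.8°).
Interpolate at f = 1/2 with slerp weights a = sin((1−f)δ)/sin δ ≈ 0.586, b = sin(fδ)/sin δ ≈ 0.586.
p = a·p₁ + b·p₂ ≈ (0.224, -0.188, 0.956); φ = arcsin(p_z) ≈ 72.97°, λ = atan2(p_y, p_x) ≈ -40.00°.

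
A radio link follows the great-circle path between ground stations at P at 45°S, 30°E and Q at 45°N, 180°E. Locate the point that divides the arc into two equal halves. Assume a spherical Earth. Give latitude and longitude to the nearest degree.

Write both endpoints as unit vectors p₁, p₂ with components (cos φ cos λ, cos φ sin λ, sin φ).
The central angle between the endpoints is δ = arccos(p₁·p₂) ≈ 2.773 rad (158.9°).
Interpolate at f = 1/2 with slerp weights a = sin((1−f)δ)/sin δ ≈ 2.732, b = sin(fδ)/sin δ ≈ 2.732.
p = a·p₁ + b·p₂ ≈ (-0.259, 0.966, 0.000); φ = arcsin(p_z) ≈ 0.00°, λ = atan2(p_y, p_x) ≈ 105.00°.

≈ 0°N, 105°E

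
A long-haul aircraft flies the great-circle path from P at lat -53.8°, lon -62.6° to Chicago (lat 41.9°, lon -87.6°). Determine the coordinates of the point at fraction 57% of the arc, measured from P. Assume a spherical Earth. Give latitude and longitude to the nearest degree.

Convert each endpoint to a unit vector on the sphere (x = cos φ cos λ, y = cos φ sin λ, z = sin φ).
The central angle between the endpoints is δ = arccos(p₁·p₂) ≈ 1.712 rad (98.1°).
Interpolate at f = 0.57 with slerp weights a = sin((1−f)δ)/sin δ ≈ 0.678, b = sin(fδ)/sin δ ≈ 0.836.
p = a·p₁ + b·p₂ ≈ (0.210, -0.978, 0.011); φ = arcsin(p_z) ≈ 0.65°, λ = atan2(p_y, p_x) ≈ -77.85°.

≈ lat 1°, lon -78°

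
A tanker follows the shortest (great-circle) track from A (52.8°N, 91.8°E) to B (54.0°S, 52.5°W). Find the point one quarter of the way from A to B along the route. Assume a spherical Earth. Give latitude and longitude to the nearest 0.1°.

≈ (29.7°N, 47.3°E)

Convert each endpoint to a unit vector on the sphere (x = cos φ cos λ, y = cos φ sin λ, z = sin φ).
The central angle between the endpoints is δ = arccos(p₁·p₂) ≈ 2.773 rad (158.9°).
Interpolate at f = 1/4 with slerp weights a = sin((1−f)δ)/sin δ ≈ 2.426, b = sin(fδ)/sin δ ≈ 1.776.
p = a·p₁ + b·p₂ ≈ (0.589, 0.638, 0.496); φ = arcsin(p_z) ≈ 29.71°, λ = atan2(p_y, p_x) ≈ 47.26°.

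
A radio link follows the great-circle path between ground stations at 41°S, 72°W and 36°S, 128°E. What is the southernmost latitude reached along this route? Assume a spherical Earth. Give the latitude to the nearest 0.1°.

The great circle lies in the plane with unit normal n̂ = (p₁ × p₂)/|p₁ × p₂|.
Here n̂_z ≈ -0.213; the vertex latitude is φ_max = arccos|n̂_z| ≈ 77.7°.
Check via Clairaut: cos φ_max = |cos φ₁| · sin C = cos(41.0°)·sin(163.6°) ≈ 0.213, again giving ≈ 77.7°.

≈ 77.7°S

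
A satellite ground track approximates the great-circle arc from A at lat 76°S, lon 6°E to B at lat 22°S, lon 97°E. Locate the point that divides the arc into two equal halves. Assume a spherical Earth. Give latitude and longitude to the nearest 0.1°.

≈ lat 54.6°S, lon 82.3°E

Convert each endpoint to a unit vector on the sphere (x = cos φ cos λ, y = cos φ sin λ, z = sin φ).
The central angle between the endpoints is δ = arccos(p₁·p₂) ≈ 1.203 rad (68.9°).
Interpolate at f = 1/2 with slerp weights a = sin((1−f)δ)/sin δ ≈ 0.606, b = sin(fδ)/sin δ ≈ 0.606.
p = a·p₁ + b·p₂ ≈ (0.077, 0.573, -0.816); φ = arcsin(p_z) ≈ -54.65°, λ = atan2(p_y, p_x) ≈ 82.31°.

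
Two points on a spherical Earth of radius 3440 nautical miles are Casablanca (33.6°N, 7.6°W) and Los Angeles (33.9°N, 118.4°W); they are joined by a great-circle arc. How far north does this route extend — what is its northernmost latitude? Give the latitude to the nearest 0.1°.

≈ 49.6°N

The great circle lies in the plane with unit normal n̂ = (p₁ × p₂)/|p₁ × p₂|.
Here n̂_z ≈ -0.648; the vertex latitude is φ_max = arccos|n̂_z| ≈ 49.6°.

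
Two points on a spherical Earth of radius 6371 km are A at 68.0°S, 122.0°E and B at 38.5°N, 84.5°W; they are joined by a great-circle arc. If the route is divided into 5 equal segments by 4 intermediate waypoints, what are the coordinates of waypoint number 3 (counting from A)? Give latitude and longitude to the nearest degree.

Write both endpoints as unit vectors p₁, p₂ with components (cos φ cos λ, cos φ sin λ, sin φ).
The central angle between the endpoints is δ = arccos(p₁·p₂) ≈ 2.567 rad (147.1°).
Interpolate at f = 3/5 with slerp weights a = sin((1−f)δ)/sin δ ≈ 1.575, b = sin(fδ)/sin δ ≈ 1.840.
p = a·p₁ + b·p₂ ≈ (-0.175, -0.933, -0.315); φ = arcsin(p_z) ≈ -18.36°, λ = atan2(p_y, p_x) ≈ -100.61°.

≈ 18°S, 101°W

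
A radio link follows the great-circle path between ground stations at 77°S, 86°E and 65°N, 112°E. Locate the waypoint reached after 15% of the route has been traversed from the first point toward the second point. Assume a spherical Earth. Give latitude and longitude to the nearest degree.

Convert each endpoint to a unit vector on the sphere (x = cos φ cos λ, y = cos φ sin λ, z = sin φ).
The central angle between the endpoints is δ = arccos(p₁·p₂) ≈ 2.494 rad (142.9°).
Interpolate at f = 0.15 with slerp weights a = sin((1−f)δ)/sin δ ≈ 1.414, b = sin(fδ)/sin δ ≈ 0.606.
p = a·p₁ + b·p₂ ≈ (-0.074, 0.555, -0.829); φ = arcsin(p_z) ≈ -55.97°, λ = atan2(p_y, p_x) ≈ 97.57°.

≈ 56°S, 98°E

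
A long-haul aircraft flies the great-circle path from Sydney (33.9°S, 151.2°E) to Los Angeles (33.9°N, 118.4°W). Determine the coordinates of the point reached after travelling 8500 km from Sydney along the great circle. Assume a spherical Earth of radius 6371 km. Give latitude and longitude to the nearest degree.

≈ 15°N, 147°W

Write both endpoints as unit vectors p₁, p₂ with components (cos φ cos λ, cos φ sin λ, sin φ).
The central angle between the endpoints is δ = arccos(p₁·p₂) ≈ 1.892 rad (108.4°). The total great-circle distance is δ·R ≈ 1.892 × 6371 ≈ 12055 km, so the target fraction is f = 8500/12055 ≈ 0.705.
Interpolate at f ≈ 0.705 with slerp weights a = sin((1−f)δ)/sin δ ≈ 0.558, b = sin(fδ)/sin δ ≈ 1.025.
p = a·p₁ + b·p₂ ≈ (-0.810, -0.525, 0.260); φ = arcsin(p_z) ≈ 15.08°, λ = atan2(p_y, p_x) ≈ -147.07°.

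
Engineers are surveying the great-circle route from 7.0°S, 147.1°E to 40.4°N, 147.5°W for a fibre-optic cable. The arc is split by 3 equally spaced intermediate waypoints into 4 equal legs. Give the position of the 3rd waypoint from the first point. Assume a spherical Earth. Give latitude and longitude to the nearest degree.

≈ 31°N, 168°W

Write both endpoints as unit vectors p₁, p₂ with components (cos φ cos λ, cos φ sin λ, sin φ).
The central angle between the endpoints is δ = arccos(p₁·p₂) ≈ 1.333 rad (76.4°).
Interpolate at f = 3/4 with slerp weights a = sin((1−f)δ)/sin δ ≈ 0.337, b = sin(fδ)/sin δ ≈ 0.866.
p = a·p₁ + b·p₂ ≈ (-0.836, -0.173, 0.520); φ = arcsin(p_z) ≈ 31.34°, λ = atan2(p_y, p_x) ≈ -168.33°.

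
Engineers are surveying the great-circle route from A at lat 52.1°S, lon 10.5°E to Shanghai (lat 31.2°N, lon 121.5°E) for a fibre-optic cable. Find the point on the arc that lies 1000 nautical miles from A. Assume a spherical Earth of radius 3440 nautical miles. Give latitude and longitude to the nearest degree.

≈ lat 48°S, lon 36°E

From cos δ = sin φ₁ sin φ₂ + cos φ₁ cos φ₂ cos Δλ, the central angle is δ ≈ 2.211 rad (126.7°). The total great-circle distance is δ·R ≈ 2.211 × 3440 ≈ 7605 nmi, so the target fraction is f = 1000/7605 ≈ 0.131.
Interpolate at f ≈ 0.131 with slerp weights a = sin((1−f)δ)/sin δ ≈ 1.171, b = sin(fδ)/sin δ ≈ 0.357.
p = a·p₁ + b·p₂ ≈ (0.548, 0.392, -0.739); φ = arcsin(p_z) ≈ -47.67°, λ = atan2(p_y, p_x) ≈ 35.57°.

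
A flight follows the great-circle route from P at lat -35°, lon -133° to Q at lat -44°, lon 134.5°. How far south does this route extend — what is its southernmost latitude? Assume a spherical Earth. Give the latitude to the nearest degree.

The great circle lies in the plane with unit normal n̂ = (p₁ × p₂)/|p₁ × p₂|.
Here n̂_z ≈ -0.634; the vertex latitude is φ_max = arccos|n̂_z| ≈ 50.6°.
Check via Clairaut: cos φ_max = |cos φ₁| · sin C = cos(35.0°)·sin(129.2°) ≈ 0.634, again giving ≈ 50.6°.

≈ -51°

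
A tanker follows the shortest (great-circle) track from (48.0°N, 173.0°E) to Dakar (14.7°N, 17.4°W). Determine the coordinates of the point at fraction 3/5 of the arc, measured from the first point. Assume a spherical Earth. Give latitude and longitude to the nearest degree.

Convert each endpoint to a unit vector on the sphere (x = cos φ cos λ, y = cos φ sin λ, z = sin φ).
The central angle between the endpoints is δ = arccos(p₁·p₂) ≈ 2.035 rad (116.6°).
Interpolate at f = 3/5 with slerp weights a = sin((1−f)δ)/sin δ ≈ 0.813, b = sin(fδ)/sin δ ≈ 1.051.
p = a·p₁ + b·p₂ ≈ (0.430, -0.238, 0.871); φ = arcsin(p_z) ≈ 60.59°, λ = atan2(p_y, p_x) ≈ -28.94°.

≈ (61°N, 29°W)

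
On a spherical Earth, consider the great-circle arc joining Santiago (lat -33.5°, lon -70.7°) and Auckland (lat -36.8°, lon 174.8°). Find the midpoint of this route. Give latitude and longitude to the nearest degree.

≈ lat -52°, lon -126°

Convert each endpoint to a unit vector on the sphere (x = cos φ cos λ, y = cos φ sin λ, z = sin φ).
The central angle between the endpoints is δ = arccos(p₁·p₂) ≈ 1.517 rad (86.9°).
Interpolate at f = 1/2 with slerp weights a = sin((1−f)δ)/sin δ ≈ 0.689, b = sin(fδ)/sin δ ≈ 0.689.
p = a·p₁ + b·p₂ ≈ (-0.359, -0.492, -0.793); φ = arcsin(p_z) ≈ -52.45°, λ = atan2(p_y, p_x) ≈ -126.14°.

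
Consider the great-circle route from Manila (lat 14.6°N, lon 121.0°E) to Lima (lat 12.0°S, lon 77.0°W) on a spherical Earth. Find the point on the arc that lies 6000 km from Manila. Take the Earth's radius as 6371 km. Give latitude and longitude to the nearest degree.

≈ lat 14°N, lon 177°E

The haversine formula gives a central angle δ ≈ 2.833 rad (162.3°) between the endpoints. The total great-circle distance is δ·R ≈ 2.833 × 6371 ≈ 18047 km, so the target fraction is f = 6000/18047 ≈ 0.332.
Interpolate at f ≈ 0.332 with slerp weights a = sin((1−f)δ)/sin δ ≈ 3.121, b = sin(fδ)/sin δ ≈ 2.659.
p = a·p₁ + b·p₂ ≈ (-0.971, 0.055, 0.234); φ = arcsin(p_z) ≈ 13.53°, λ = atan2(p_y, p_x) ≈ 176.76°.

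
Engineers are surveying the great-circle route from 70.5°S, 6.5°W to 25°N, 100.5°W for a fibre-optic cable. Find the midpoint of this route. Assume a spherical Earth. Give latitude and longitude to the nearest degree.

≈ 29°S, 80°W

Convert each endpoint to a unit vector on the sphere (x = cos φ cos λ, y = cos φ sin λ, z = sin φ).
The central angle between the endpoints is δ = arccos(p₁·p₂) ≈ 2.004 rad (114.8°).
Interpolate at f = 1/2 with slerp weights a = sin((1−f)δ)/sin δ ≈ 0.928, b = sin(fδ)/sin δ ≈ 0.928.
p = a·p₁ + b·p₂ ≈ (0.155, -0.862, -0.483); φ = arcsin(p_z) ≈ -28.86°, λ = atan2(p_y, p_x) ≈ -79.84°.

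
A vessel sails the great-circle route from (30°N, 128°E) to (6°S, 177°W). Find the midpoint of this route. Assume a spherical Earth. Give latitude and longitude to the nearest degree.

The haversine formula gives a central angle δ ≈ 1.113 rad (63.8°) between the endpoints.
Interpolate at f = 1/2 with slerp weights a = sin((1−f)δ)/sin δ ≈ 0.589, b = sin(fδ)/sin δ ≈ 0.589.
p = a·p₁ + b·p₂ ≈ (-0.899, 0.371, 0.233); φ = arcsin(p_z) ≈ 13.47°, λ = atan2(p_y, p_x) ≈ 157.56°.

≈ (13°N, 158°E)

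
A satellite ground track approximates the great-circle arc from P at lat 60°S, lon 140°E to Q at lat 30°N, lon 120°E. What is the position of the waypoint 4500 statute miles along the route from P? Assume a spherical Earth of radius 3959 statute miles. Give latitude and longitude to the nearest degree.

≈ lat 4°N, lon 124°E

Convert each endpoint to a unit vector on the sphere (x = cos φ cos λ, y = cos φ sin λ, z = sin φ).
The central angle between the endpoints is δ = arccos(p₁·p₂) ≈ 1.597 rad (91.5°). The total great-circle distance is δ·R ≈ 1.597 × 3959 ≈ 6322 mi, so the target fraction is f = 4500/6322 ≈ 0.712.
Interpolate at f ≈ 0.712 with slerp weights a = sin((1−f)δ)/sin δ ≈ 0.444, b = sin(fδ)/sin δ ≈ 0.908.
p = a·p₁ + b·p₂ ≈ (-0.563, 0.823, 0.069); φ = arcsin(p_z) ≈ 3.95°, λ = atan2(p_y, p_x) ≈ 124.37°.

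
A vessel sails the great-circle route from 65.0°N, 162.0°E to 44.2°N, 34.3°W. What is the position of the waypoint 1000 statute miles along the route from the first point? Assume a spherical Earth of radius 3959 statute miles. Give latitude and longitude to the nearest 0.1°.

Convert each endpoint to a unit vector on the sphere (x = cos φ cos λ, y = cos φ sin λ, z = sin φ).
The central angle between the endpoints is δ = arccos(p₁·p₂) ≈ 1.223 rad (70.1°). The total great-circle distance is δ·R ≈ 1.223 × 3959 ≈ 4841 mi, so the target fraction is f = 1000/4841 ≈ 0.207.
Interpolate at f ≈ 0.207 with slerp weights a = sin((1−f)δ)/sin δ ≈ 0.878, b = sin(fδ)/sin δ ≈ 0.266.
p = a·p₁ + b·p₂ ≈ (-0.195, 0.007, 0.981); φ = arcsin(p_z) ≈ 78.73°, λ = atan2(p_y, p_x) ≈ 177.89°.

≈ 78.7°N, 177.9°E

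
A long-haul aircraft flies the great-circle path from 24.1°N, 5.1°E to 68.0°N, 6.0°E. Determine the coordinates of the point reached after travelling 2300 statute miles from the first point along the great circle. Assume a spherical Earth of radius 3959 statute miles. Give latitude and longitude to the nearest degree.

Convert each endpoint to a unit vector on the sphere (x = cos φ cos λ, y = cos φ sin λ, z = sin φ).
The central angle between the endpoints is δ = arccos(p₁·p₂) ≈ 0.766 rad (43.9°). The total great-circle distance is δ·R ≈ 0.766 × 3959 ≈ 3034 mi, so the target fraction is f = 2300/3034 ≈ 0.758.
Interpolate at f ≈ 0.758 with slerp weights a = sin((1−f)δ)/sin δ ≈ 0.266, b = sin(fδ)/sin δ ≈ 0.791.
p = a·p₁ + b·p₂ ≈ (0.536, 0.053, 0.842); φ = arcsin(p_z) ≈ 57.38°, λ = atan2(p_y, p_x) ≈ 5.60°.

≈ 57°N, 6°E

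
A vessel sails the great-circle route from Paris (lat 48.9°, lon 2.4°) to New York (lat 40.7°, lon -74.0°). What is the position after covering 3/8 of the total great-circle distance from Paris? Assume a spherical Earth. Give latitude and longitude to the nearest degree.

≈ lat 52°, lon -28°

Write both endpoints as unit vectors p₁, p₂ with components (cos φ cos λ, cos φ sin λ, sin φ).
The central angle between the endpoints is δ = arccos(p₁·p₂) ≈ 0.917 rad (52.5°).
Interpolate at f = 3/8 with slerp weights a = sin((1−f)δ)/sin δ ≈ 0.683, b = sin(fδ)/sin δ ≈ 0.425.
p = a·p₁ + b·p₂ ≈ (0.537, -0.291, 0.792); φ = arcsin(p_z) ≈ 52.34°, λ = atan2(p_y, p_x) ≈ -28.41°.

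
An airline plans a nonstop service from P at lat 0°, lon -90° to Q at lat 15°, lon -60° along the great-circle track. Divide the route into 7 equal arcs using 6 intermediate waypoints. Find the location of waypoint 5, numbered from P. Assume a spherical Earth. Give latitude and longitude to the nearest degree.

≈ lat 11°, lon -69°

Convert each endpoint to a unit vector on the sphere (x = cos φ cos λ, y = cos φ sin λ, z = sin φ).
The central angle between the endpoints is δ = arccos(p₁·p₂) ≈ 0.580 rad (33.2°).
Interpolate at f = 5/7 with slerp weights a = sin((1−f)δ)/sin δ ≈ 0.301, b = sin(fδ)/sin δ ≈ 0.735.
p = a·p₁ + b·p₂ ≈ (0.355, -0.915, 0.190); φ = arcsin(p_z) ≈ 10.96°, λ = atan2(p_y, p_x) ≈ -68.82°.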